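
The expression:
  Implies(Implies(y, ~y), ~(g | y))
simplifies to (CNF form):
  y | ~g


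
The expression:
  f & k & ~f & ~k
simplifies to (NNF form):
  False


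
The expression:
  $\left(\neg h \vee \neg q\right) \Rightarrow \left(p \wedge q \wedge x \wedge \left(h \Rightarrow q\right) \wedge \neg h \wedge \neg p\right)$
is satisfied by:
  {h: True, q: True}


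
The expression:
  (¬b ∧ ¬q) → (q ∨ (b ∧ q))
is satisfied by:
  {b: True, q: True}
  {b: True, q: False}
  {q: True, b: False}


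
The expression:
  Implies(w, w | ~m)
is always true.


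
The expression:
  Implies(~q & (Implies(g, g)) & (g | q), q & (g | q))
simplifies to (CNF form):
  q | ~g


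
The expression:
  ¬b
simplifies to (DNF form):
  ¬b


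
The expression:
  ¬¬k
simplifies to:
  k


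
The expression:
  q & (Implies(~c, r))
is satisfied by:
  {r: True, c: True, q: True}
  {r: True, q: True, c: False}
  {c: True, q: True, r: False}


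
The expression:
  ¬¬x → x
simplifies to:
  True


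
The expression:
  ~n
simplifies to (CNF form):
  ~n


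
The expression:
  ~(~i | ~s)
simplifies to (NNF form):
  i & s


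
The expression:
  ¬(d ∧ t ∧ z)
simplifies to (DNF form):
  ¬d ∨ ¬t ∨ ¬z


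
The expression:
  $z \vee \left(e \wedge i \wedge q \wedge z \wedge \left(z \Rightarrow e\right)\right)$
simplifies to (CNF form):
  $z$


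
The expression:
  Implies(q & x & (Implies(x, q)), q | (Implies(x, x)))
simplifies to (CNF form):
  True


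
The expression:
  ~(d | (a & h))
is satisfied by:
  {d: False, h: False, a: False}
  {a: True, d: False, h: False}
  {h: True, d: False, a: False}


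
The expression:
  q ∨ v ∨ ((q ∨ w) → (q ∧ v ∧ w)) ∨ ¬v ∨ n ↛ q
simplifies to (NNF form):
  True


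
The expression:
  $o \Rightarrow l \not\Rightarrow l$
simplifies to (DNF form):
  $\neg o$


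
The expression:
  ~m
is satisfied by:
  {m: False}


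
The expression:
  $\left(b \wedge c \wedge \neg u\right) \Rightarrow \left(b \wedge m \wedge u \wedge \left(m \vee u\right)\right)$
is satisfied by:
  {u: True, c: False, b: False}
  {c: False, b: False, u: False}
  {b: True, u: True, c: False}
  {b: True, c: False, u: False}
  {u: True, c: True, b: False}
  {c: True, u: False, b: False}
  {b: True, c: True, u: True}


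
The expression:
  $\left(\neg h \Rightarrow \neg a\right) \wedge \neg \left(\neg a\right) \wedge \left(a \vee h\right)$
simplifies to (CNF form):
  $a \wedge h$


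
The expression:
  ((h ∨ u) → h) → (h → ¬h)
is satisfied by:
  {h: False}


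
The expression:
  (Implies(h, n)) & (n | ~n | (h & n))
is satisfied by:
  {n: True, h: False}
  {h: False, n: False}
  {h: True, n: True}


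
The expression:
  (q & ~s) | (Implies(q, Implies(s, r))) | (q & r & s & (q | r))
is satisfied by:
  {r: True, s: False, q: False}
  {s: False, q: False, r: False}
  {r: True, q: True, s: False}
  {q: True, s: False, r: False}
  {r: True, s: True, q: False}
  {s: True, r: False, q: False}
  {r: True, q: True, s: True}


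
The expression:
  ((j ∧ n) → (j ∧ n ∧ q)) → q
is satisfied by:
  {q: True, j: True, n: True}
  {q: True, j: True, n: False}
  {q: True, n: True, j: False}
  {q: True, n: False, j: False}
  {j: True, n: True, q: False}


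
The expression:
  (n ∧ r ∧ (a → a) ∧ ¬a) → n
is always true.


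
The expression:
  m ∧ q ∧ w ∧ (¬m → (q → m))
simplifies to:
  m ∧ q ∧ w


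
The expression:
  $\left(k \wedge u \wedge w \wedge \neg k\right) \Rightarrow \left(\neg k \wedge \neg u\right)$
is always true.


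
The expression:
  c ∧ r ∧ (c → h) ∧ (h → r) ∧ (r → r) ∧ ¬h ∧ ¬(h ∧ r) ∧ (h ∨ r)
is never true.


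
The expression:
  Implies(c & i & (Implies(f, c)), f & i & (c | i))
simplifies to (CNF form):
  f | ~c | ~i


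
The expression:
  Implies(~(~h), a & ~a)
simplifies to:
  ~h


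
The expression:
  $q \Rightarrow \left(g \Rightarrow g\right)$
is always true.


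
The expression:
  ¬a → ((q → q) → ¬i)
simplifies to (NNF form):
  a ∨ ¬i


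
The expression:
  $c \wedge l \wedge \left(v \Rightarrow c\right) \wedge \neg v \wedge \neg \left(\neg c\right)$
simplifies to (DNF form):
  $c \wedge l \wedge \neg v$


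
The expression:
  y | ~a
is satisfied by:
  {y: True, a: False}
  {a: False, y: False}
  {a: True, y: True}


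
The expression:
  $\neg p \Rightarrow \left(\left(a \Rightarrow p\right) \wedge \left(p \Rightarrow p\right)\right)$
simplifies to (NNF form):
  $p \vee \neg a$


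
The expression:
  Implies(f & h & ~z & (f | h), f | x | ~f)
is always true.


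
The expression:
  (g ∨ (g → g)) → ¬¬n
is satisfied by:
  {n: True}


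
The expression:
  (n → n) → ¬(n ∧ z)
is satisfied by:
  {z: False, n: False}
  {n: True, z: False}
  {z: True, n: False}


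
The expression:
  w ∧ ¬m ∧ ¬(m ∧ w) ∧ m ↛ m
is never true.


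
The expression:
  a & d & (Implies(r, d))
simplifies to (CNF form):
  a & d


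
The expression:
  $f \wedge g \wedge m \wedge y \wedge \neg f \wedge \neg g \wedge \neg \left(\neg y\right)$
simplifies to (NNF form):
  $\text{False}$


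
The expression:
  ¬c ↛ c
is always true.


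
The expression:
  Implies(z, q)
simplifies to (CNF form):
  q | ~z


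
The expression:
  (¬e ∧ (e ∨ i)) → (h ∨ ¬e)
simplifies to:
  True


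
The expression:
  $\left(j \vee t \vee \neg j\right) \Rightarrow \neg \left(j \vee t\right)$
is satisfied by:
  {t: False, j: False}


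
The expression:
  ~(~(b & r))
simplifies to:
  b & r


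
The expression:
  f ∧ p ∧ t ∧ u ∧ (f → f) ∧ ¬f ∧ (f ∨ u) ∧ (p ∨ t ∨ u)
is never true.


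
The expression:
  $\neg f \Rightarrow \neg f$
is always true.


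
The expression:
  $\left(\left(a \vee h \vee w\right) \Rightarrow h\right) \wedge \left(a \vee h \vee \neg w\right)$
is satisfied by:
  {h: True, a: False, w: False}
  {h: True, w: True, a: False}
  {h: True, a: True, w: False}
  {h: True, w: True, a: True}
  {w: False, a: False, h: False}


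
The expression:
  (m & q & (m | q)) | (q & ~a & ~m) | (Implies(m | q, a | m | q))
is always true.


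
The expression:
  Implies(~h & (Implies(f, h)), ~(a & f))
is always true.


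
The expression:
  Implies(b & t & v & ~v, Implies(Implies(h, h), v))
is always true.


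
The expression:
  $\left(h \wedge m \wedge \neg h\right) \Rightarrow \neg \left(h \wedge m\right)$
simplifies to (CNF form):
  $\text{True}$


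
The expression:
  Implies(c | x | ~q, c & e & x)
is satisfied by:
  {e: True, q: True, x: False, c: False}
  {q: True, c: False, e: False, x: False}
  {x: True, c: True, e: True, q: True}
  {x: True, c: True, e: True, q: False}


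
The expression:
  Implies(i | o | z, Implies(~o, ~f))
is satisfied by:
  {o: True, z: False, f: False, i: False}
  {i: True, o: True, z: False, f: False}
  {o: True, z: True, i: False, f: False}
  {i: True, o: True, z: True, f: False}
  {i: False, z: False, o: False, f: False}
  {i: True, z: False, o: False, f: False}
  {z: True, i: False, o: False, f: False}
  {i: True, z: True, o: False, f: False}
  {f: True, o: True, i: False, z: False}
  {f: True, i: True, o: True, z: False}
  {f: True, o: True, z: True, i: False}
  {f: True, i: True, o: True, z: True}
  {f: True, i: False, z: False, o: False}


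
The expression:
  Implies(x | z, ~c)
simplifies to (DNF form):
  ~c | (~x & ~z)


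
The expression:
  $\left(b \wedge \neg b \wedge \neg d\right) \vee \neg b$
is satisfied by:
  {b: False}


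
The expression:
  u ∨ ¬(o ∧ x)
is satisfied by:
  {u: True, o: False, x: False}
  {o: False, x: False, u: False}
  {x: True, u: True, o: False}
  {x: True, o: False, u: False}
  {u: True, o: True, x: False}
  {o: True, u: False, x: False}
  {x: True, o: True, u: True}


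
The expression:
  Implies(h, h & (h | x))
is always true.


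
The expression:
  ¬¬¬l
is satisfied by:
  {l: False}


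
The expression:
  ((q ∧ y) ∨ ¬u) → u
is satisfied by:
  {u: True}


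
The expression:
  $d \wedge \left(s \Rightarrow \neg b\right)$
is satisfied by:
  {d: True, s: False, b: False}
  {b: True, d: True, s: False}
  {s: True, d: True, b: False}


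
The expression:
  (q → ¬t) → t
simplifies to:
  t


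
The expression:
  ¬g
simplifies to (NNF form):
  ¬g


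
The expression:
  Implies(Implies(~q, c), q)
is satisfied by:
  {q: True, c: False}
  {c: False, q: False}
  {c: True, q: True}


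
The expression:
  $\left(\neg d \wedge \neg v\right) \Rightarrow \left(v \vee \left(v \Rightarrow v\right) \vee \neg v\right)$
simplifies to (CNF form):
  $\text{True}$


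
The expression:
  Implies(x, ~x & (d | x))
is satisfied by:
  {x: False}


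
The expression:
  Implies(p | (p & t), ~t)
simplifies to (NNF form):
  ~p | ~t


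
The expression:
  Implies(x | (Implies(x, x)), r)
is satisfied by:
  {r: True}


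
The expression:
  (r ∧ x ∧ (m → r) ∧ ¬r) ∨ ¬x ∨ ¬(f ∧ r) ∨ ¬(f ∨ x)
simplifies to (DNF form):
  ¬f ∨ ¬r ∨ ¬x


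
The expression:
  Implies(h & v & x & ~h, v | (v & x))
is always true.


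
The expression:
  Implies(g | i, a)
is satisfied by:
  {a: True, g: False, i: False}
  {a: True, i: True, g: False}
  {a: True, g: True, i: False}
  {a: True, i: True, g: True}
  {i: False, g: False, a: False}


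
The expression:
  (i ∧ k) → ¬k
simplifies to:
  ¬i ∨ ¬k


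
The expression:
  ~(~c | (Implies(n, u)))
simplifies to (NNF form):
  c & n & ~u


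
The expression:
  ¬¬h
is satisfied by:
  {h: True}


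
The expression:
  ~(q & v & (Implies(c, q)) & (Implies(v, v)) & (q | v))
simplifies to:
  ~q | ~v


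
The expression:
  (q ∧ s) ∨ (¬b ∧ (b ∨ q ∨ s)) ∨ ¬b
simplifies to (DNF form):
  (q ∧ s) ∨ ¬b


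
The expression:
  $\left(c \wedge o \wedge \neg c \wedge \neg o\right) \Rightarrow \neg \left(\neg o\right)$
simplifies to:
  $\text{True}$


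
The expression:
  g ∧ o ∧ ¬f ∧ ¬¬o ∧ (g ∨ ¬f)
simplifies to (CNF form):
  g ∧ o ∧ ¬f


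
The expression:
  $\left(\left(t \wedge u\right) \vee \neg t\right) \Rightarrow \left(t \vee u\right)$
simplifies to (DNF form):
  $t \vee u$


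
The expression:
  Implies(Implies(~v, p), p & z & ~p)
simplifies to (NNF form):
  ~p & ~v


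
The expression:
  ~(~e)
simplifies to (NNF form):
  e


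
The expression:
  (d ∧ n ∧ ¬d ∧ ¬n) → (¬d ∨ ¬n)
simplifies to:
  True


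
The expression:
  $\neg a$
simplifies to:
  $\neg a$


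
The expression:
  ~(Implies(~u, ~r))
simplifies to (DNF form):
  r & ~u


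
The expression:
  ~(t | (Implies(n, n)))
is never true.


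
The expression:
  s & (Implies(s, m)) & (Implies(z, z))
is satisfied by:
  {m: True, s: True}


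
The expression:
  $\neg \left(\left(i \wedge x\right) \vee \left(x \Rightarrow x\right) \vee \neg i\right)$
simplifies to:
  $\text{False}$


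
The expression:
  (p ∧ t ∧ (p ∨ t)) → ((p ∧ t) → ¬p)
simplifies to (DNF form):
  ¬p ∨ ¬t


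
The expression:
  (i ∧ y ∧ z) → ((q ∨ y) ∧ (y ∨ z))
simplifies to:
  True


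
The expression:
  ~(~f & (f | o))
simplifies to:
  f | ~o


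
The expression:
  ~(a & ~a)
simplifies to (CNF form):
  True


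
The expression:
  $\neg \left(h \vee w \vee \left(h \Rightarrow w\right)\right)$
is never true.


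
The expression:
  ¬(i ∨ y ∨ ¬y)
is never true.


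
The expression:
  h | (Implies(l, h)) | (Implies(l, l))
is always true.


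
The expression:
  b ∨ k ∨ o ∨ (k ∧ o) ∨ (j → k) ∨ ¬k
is always true.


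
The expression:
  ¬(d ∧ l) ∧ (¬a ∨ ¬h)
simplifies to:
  (¬a ∧ ¬d) ∨ (¬a ∧ ¬l) ∨ (¬d ∧ ¬h) ∨ (¬h ∧ ¬l)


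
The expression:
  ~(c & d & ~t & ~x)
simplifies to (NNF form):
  t | x | ~c | ~d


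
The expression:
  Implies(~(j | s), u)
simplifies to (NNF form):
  j | s | u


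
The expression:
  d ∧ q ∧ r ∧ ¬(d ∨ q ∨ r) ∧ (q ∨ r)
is never true.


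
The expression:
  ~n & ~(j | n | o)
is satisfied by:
  {n: False, o: False, j: False}


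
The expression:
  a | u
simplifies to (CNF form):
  a | u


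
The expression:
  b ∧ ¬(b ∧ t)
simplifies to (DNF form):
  b ∧ ¬t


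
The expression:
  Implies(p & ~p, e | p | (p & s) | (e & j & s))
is always true.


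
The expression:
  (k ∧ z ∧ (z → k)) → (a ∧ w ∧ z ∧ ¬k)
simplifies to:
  ¬k ∨ ¬z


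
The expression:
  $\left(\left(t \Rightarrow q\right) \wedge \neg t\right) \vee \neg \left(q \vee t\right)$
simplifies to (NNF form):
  $\neg t$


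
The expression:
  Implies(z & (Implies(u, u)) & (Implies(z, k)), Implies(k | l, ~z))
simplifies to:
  ~k | ~z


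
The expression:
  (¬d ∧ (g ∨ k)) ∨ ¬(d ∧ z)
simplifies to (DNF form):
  ¬d ∨ ¬z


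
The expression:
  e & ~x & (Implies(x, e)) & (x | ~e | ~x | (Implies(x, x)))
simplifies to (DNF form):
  e & ~x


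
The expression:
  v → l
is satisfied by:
  {l: True, v: False}
  {v: False, l: False}
  {v: True, l: True}


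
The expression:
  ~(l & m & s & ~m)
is always true.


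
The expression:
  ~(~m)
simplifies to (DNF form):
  m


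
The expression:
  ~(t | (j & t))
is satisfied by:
  {t: False}


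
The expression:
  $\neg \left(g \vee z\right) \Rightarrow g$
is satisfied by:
  {z: True, g: True}
  {z: True, g: False}
  {g: True, z: False}


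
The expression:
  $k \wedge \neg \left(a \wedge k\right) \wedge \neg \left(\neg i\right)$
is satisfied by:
  {i: True, k: True, a: False}


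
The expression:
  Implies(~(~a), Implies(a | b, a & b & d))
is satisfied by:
  {d: True, b: True, a: False}
  {d: True, b: False, a: False}
  {b: True, d: False, a: False}
  {d: False, b: False, a: False}
  {a: True, d: True, b: True}


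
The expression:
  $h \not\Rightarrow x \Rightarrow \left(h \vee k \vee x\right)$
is always true.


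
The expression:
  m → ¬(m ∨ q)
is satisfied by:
  {m: False}


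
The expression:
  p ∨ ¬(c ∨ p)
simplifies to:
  p ∨ ¬c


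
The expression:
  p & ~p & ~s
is never true.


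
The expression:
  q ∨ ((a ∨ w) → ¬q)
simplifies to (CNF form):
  True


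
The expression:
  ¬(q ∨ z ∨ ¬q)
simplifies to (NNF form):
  False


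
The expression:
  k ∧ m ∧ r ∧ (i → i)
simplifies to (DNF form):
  k ∧ m ∧ r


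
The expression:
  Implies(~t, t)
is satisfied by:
  {t: True}


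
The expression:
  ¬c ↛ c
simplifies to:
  True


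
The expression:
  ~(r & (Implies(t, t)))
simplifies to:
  ~r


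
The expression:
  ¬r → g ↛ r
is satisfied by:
  {r: True, g: True}
  {r: True, g: False}
  {g: True, r: False}


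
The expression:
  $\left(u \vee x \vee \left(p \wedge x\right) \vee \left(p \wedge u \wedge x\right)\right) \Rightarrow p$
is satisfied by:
  {p: True, u: False, x: False}
  {x: True, p: True, u: False}
  {p: True, u: True, x: False}
  {x: True, p: True, u: True}
  {x: False, u: False, p: False}


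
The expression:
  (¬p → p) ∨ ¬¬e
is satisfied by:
  {e: True, p: True}
  {e: True, p: False}
  {p: True, e: False}


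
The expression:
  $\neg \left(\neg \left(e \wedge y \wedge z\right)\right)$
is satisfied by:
  {z: True, e: True, y: True}


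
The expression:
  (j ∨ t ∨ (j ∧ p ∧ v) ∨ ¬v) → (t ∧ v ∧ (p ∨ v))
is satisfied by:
  {t: True, v: True, j: False}
  {v: True, j: False, t: False}
  {j: True, t: True, v: True}


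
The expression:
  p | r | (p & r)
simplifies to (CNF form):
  p | r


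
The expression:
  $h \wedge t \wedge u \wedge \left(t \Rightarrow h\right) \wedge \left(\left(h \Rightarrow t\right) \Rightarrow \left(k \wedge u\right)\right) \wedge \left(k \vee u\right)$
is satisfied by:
  {t: True, h: True, u: True, k: True}


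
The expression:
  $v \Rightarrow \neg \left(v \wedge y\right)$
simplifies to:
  $\neg v \vee \neg y$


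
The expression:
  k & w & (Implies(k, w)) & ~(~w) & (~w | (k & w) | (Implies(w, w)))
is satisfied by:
  {w: True, k: True}


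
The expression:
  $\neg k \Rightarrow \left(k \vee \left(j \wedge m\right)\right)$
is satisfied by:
  {k: True, m: True, j: True}
  {k: True, m: True, j: False}
  {k: True, j: True, m: False}
  {k: True, j: False, m: False}
  {m: True, j: True, k: False}


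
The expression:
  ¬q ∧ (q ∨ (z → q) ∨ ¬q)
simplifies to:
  ¬q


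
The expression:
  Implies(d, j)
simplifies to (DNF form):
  j | ~d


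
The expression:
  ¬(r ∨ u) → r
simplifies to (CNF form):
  r ∨ u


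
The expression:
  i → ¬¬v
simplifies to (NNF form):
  v ∨ ¬i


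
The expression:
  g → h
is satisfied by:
  {h: True, g: False}
  {g: False, h: False}
  {g: True, h: True}


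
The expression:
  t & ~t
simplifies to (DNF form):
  False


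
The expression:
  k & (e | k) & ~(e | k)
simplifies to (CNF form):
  False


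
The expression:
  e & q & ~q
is never true.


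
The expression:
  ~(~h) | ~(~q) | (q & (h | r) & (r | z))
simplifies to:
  h | q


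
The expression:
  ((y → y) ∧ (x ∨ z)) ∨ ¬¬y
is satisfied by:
  {y: True, z: True, x: True}
  {y: True, z: True, x: False}
  {y: True, x: True, z: False}
  {y: True, x: False, z: False}
  {z: True, x: True, y: False}
  {z: True, x: False, y: False}
  {x: True, z: False, y: False}


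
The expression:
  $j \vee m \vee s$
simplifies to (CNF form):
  $j \vee m \vee s$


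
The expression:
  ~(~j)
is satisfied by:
  {j: True}


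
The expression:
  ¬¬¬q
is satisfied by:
  {q: False}


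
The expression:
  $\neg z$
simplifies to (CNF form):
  $\neg z$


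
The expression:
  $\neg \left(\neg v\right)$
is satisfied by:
  {v: True}


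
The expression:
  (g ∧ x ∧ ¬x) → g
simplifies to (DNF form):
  True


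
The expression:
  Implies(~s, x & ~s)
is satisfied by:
  {x: True, s: True}
  {x: True, s: False}
  {s: True, x: False}


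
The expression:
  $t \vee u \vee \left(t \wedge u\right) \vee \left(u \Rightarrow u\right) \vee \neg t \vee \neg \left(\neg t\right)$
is always true.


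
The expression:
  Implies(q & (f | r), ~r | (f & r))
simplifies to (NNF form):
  f | ~q | ~r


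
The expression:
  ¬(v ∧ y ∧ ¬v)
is always true.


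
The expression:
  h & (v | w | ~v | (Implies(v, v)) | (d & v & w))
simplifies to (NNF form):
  h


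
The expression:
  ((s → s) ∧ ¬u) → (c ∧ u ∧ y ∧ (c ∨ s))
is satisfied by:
  {u: True}


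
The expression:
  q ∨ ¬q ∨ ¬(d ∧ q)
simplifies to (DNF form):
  True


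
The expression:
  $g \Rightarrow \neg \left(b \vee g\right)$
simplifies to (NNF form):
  $\neg g$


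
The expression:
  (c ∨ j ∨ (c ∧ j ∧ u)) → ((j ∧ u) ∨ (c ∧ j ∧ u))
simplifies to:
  (j ∧ u) ∨ (¬c ∧ ¬j)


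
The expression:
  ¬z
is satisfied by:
  {z: False}


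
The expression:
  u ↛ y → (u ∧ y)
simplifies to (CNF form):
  y ∨ ¬u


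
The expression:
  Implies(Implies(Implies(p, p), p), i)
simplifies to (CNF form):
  i | ~p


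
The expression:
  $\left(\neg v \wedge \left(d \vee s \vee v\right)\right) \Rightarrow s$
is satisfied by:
  {v: True, s: True, d: False}
  {v: True, s: False, d: False}
  {s: True, v: False, d: False}
  {v: False, s: False, d: False}
  {d: True, v: True, s: True}
  {d: True, v: True, s: False}
  {d: True, s: True, v: False}


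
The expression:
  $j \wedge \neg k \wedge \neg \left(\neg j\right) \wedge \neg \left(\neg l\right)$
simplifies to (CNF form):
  $j \wedge l \wedge \neg k$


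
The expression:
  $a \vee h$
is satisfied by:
  {a: True, h: True}
  {a: True, h: False}
  {h: True, a: False}


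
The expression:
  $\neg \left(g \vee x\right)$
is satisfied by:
  {x: False, g: False}


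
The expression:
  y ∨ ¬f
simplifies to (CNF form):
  y ∨ ¬f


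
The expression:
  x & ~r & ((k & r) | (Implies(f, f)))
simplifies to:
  x & ~r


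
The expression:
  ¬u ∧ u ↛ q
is never true.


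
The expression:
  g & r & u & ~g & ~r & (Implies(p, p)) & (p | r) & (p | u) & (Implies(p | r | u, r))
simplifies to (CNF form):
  False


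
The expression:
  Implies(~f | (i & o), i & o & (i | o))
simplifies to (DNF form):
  f | (i & o)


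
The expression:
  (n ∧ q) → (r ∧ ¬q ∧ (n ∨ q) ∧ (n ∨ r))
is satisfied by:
  {q: False, n: False}
  {n: True, q: False}
  {q: True, n: False}


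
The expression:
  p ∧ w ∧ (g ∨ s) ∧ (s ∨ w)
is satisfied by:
  {p: True, g: True, s: True, w: True}
  {p: True, g: True, w: True, s: False}
  {p: True, s: True, w: True, g: False}


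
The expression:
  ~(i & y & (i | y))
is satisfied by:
  {y: False, i: False}
  {i: True, y: False}
  {y: True, i: False}


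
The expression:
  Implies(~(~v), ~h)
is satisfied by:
  {h: False, v: False}
  {v: True, h: False}
  {h: True, v: False}


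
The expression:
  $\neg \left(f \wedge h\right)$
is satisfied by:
  {h: False, f: False}
  {f: True, h: False}
  {h: True, f: False}


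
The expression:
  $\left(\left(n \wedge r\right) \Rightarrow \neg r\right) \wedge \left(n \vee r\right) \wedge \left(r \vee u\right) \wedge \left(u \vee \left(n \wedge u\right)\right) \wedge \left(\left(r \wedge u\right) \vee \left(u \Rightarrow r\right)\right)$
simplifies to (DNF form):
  $r \wedge u \wedge \neg n$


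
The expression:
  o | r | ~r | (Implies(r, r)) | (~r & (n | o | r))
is always true.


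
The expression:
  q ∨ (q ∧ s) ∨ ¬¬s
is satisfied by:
  {q: True, s: True}
  {q: True, s: False}
  {s: True, q: False}


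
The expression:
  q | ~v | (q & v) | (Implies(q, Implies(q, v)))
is always true.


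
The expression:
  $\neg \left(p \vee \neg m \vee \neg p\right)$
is never true.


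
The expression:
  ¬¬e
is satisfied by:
  {e: True}


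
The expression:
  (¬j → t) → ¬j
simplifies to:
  ¬j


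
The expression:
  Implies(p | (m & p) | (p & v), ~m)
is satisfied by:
  {p: False, m: False}
  {m: True, p: False}
  {p: True, m: False}


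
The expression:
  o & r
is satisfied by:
  {r: True, o: True}


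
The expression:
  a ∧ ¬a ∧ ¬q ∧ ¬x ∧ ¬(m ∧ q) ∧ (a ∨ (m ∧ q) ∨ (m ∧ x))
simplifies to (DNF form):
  False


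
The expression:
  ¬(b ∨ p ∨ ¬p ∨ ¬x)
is never true.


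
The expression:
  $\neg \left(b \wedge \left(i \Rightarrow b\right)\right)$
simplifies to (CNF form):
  $\neg b$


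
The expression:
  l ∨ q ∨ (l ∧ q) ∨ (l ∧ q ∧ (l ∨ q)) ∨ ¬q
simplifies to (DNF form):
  True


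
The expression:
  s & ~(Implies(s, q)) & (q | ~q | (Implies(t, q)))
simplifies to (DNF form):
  s & ~q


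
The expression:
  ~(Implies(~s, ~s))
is never true.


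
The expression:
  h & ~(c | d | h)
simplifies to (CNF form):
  False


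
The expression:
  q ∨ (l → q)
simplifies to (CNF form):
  q ∨ ¬l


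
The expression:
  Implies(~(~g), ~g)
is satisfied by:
  {g: False}


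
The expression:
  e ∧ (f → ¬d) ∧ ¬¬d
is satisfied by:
  {e: True, d: True, f: False}


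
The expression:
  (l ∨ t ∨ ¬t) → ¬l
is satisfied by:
  {l: False}


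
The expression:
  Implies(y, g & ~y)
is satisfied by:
  {y: False}


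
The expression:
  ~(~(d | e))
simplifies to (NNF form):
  d | e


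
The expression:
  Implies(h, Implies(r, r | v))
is always true.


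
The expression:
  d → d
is always true.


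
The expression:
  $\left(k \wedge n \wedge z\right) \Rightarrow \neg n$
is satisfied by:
  {k: False, z: False, n: False}
  {n: True, k: False, z: False}
  {z: True, k: False, n: False}
  {n: True, z: True, k: False}
  {k: True, n: False, z: False}
  {n: True, k: True, z: False}
  {z: True, k: True, n: False}


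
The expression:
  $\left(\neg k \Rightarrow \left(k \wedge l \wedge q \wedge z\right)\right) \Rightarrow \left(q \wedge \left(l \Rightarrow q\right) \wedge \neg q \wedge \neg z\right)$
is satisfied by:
  {k: False}


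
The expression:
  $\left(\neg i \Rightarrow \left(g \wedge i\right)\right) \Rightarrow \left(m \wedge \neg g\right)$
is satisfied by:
  {m: True, g: False, i: False}
  {g: False, i: False, m: False}
  {m: True, g: True, i: False}
  {g: True, m: False, i: False}
  {i: True, m: True, g: False}


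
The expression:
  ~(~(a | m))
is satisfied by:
  {a: True, m: True}
  {a: True, m: False}
  {m: True, a: False}


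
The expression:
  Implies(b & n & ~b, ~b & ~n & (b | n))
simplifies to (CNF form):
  True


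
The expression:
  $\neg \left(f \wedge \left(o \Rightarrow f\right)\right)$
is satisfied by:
  {f: False}


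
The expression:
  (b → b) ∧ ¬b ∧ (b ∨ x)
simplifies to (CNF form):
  x ∧ ¬b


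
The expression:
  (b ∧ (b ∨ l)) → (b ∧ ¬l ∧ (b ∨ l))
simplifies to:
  ¬b ∨ ¬l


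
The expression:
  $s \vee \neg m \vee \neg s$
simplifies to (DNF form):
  $\text{True}$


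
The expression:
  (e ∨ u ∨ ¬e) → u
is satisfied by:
  {u: True}


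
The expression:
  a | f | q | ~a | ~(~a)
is always true.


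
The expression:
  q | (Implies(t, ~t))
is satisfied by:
  {q: True, t: False}
  {t: False, q: False}
  {t: True, q: True}


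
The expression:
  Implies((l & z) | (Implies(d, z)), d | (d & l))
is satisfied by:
  {d: True}


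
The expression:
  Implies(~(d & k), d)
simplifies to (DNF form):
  d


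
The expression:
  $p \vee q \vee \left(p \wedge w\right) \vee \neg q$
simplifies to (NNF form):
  $\text{True}$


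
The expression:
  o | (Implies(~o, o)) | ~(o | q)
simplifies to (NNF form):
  o | ~q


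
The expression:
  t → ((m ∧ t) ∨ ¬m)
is always true.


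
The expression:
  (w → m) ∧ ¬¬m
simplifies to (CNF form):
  m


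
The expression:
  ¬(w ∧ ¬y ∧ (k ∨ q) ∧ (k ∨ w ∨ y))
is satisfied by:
  {y: True, q: False, w: False, k: False}
  {y: True, k: True, q: False, w: False}
  {y: True, q: True, w: False, k: False}
  {y: True, k: True, q: True, w: False}
  {k: False, q: False, w: False, y: False}
  {k: True, q: False, w: False, y: False}
  {q: True, k: False, w: False, y: False}
  {k: True, q: True, w: False, y: False}
  {w: True, y: True, k: False, q: False}
  {k: True, w: True, y: True, q: False}
  {w: True, y: True, q: True, k: False}
  {k: True, w: True, y: True, q: True}
  {w: True, y: False, q: False, k: False}


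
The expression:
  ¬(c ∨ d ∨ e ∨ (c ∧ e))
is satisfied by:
  {d: False, e: False, c: False}


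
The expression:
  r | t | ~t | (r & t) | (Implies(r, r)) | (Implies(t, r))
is always true.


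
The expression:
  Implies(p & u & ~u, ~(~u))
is always true.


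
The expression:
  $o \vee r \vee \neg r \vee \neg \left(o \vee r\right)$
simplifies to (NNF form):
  $\text{True}$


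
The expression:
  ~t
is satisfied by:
  {t: False}


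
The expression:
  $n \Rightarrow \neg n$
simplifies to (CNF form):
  $\neg n$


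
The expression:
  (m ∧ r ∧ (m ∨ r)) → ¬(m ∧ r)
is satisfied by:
  {m: False, r: False}
  {r: True, m: False}
  {m: True, r: False}


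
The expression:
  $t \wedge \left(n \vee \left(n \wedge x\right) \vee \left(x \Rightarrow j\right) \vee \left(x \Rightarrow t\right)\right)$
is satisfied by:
  {t: True}


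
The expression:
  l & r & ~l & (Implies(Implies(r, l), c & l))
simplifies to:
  False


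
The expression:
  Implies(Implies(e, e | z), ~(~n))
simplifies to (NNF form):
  n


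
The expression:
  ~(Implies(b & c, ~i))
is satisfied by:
  {c: True, i: True, b: True}


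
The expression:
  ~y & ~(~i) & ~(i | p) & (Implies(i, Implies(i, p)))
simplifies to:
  False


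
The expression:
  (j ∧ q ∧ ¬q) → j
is always true.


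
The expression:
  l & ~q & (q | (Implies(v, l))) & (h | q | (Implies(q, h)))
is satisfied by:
  {l: True, q: False}


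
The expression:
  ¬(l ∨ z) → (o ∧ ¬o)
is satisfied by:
  {z: True, l: True}
  {z: True, l: False}
  {l: True, z: False}


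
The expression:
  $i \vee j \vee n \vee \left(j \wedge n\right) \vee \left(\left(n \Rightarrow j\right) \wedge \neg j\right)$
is always true.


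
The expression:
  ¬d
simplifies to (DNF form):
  ¬d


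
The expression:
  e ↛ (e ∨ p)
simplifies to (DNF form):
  False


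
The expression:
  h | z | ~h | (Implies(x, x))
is always true.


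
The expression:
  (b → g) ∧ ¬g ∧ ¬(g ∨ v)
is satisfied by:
  {g: False, v: False, b: False}


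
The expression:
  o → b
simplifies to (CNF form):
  b ∨ ¬o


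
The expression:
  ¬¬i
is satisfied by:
  {i: True}


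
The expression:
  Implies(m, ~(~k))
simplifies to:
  k | ~m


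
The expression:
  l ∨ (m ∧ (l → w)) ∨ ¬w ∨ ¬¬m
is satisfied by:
  {m: True, l: True, w: False}
  {m: True, w: False, l: False}
  {l: True, w: False, m: False}
  {l: False, w: False, m: False}
  {m: True, l: True, w: True}
  {m: True, w: True, l: False}
  {l: True, w: True, m: False}


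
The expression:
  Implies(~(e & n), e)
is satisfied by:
  {e: True}


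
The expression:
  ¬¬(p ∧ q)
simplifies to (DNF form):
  p ∧ q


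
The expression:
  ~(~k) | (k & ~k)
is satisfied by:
  {k: True}


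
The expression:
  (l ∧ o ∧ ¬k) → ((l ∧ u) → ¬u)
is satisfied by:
  {k: True, l: False, u: False, o: False}
  {k: False, l: False, u: False, o: False}
  {k: True, o: True, l: False, u: False}
  {o: True, k: False, l: False, u: False}
  {k: True, u: True, o: False, l: False}
  {u: True, o: False, l: False, k: False}
  {k: True, o: True, u: True, l: False}
  {o: True, u: True, k: False, l: False}
  {k: True, l: True, o: False, u: False}
  {l: True, o: False, u: False, k: False}
  {k: True, o: True, l: True, u: False}
  {o: True, l: True, k: False, u: False}
  {k: True, u: True, l: True, o: False}
  {u: True, l: True, o: False, k: False}
  {k: True, o: True, u: True, l: True}


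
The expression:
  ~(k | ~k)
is never true.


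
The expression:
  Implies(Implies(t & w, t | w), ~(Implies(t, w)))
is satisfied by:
  {t: True, w: False}


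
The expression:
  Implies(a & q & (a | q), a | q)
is always true.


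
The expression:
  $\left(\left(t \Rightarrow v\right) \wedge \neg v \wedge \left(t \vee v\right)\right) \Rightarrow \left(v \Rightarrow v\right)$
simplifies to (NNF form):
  $\text{True}$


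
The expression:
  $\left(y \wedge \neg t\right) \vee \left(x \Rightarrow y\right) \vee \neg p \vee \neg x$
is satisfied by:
  {y: True, p: False, x: False}
  {p: False, x: False, y: False}
  {y: True, x: True, p: False}
  {x: True, p: False, y: False}
  {y: True, p: True, x: False}
  {p: True, y: False, x: False}
  {y: True, x: True, p: True}


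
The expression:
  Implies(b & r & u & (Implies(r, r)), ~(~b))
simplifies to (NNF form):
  True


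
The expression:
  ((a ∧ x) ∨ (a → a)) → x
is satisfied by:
  {x: True}


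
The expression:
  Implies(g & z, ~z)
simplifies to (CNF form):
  ~g | ~z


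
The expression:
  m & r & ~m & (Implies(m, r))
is never true.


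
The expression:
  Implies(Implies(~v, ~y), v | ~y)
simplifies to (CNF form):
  True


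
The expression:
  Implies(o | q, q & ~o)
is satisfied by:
  {o: False}


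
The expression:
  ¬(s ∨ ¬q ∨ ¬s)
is never true.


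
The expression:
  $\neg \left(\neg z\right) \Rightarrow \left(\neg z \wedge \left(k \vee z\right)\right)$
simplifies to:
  $\neg z$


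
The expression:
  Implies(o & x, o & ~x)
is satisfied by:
  {o: False, x: False}
  {x: True, o: False}
  {o: True, x: False}


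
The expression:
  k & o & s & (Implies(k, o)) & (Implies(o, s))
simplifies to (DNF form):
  k & o & s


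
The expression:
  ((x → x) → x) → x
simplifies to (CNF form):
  True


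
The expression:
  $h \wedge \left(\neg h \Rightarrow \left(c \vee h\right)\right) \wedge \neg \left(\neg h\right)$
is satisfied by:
  {h: True}


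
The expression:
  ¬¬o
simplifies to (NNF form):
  o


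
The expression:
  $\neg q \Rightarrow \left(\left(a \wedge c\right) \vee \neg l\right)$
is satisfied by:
  {q: True, c: True, a: True, l: False}
  {q: True, c: True, a: False, l: False}
  {q: True, a: True, l: False, c: False}
  {q: True, a: False, l: False, c: False}
  {c: True, a: True, l: False, q: False}
  {c: True, a: False, l: False, q: False}
  {a: True, c: False, l: False, q: False}
  {a: False, c: False, l: False, q: False}
  {q: True, c: True, l: True, a: True}
  {q: True, c: True, l: True, a: False}
  {q: True, l: True, a: True, c: False}
  {q: True, l: True, a: False, c: False}
  {c: True, l: True, a: True, q: False}


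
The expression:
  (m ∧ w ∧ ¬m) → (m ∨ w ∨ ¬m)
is always true.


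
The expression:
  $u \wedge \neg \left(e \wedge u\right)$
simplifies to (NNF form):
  $u \wedge \neg e$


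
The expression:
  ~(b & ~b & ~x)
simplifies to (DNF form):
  True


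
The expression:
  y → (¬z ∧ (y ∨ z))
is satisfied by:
  {z: False, y: False}
  {y: True, z: False}
  {z: True, y: False}


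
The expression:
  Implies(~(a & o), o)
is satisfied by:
  {o: True}


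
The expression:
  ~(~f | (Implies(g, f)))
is never true.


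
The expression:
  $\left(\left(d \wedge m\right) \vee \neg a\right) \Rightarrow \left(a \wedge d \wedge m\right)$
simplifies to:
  $a$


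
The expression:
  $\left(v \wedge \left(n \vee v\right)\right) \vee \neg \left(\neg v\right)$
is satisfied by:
  {v: True}


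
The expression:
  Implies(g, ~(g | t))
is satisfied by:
  {g: False}


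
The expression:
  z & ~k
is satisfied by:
  {z: True, k: False}


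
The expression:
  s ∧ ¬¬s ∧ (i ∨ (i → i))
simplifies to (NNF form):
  s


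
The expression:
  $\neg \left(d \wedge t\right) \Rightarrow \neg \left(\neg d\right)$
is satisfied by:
  {d: True}


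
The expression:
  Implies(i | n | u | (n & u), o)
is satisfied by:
  {o: True, i: False, n: False, u: False}
  {o: True, u: True, i: False, n: False}
  {o: True, n: True, i: False, u: False}
  {o: True, u: True, n: True, i: False}
  {o: True, i: True, n: False, u: False}
  {o: True, u: True, i: True, n: False}
  {o: True, n: True, i: True, u: False}
  {o: True, u: True, n: True, i: True}
  {u: False, i: False, n: False, o: False}


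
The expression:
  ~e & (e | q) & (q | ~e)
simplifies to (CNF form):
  q & ~e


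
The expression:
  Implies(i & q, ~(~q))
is always true.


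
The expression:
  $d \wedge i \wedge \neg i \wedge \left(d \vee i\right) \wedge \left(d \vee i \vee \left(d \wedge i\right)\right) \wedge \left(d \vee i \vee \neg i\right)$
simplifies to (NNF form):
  $\text{False}$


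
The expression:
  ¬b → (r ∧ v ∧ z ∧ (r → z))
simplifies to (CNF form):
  (b ∨ r) ∧ (b ∨ v) ∧ (b ∨ z)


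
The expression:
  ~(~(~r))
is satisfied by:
  {r: False}


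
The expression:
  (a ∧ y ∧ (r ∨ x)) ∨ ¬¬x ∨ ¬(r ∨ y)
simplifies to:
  x ∨ (¬r ∧ ¬y) ∨ (a ∧ r ∧ y)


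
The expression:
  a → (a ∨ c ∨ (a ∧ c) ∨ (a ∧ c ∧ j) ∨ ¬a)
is always true.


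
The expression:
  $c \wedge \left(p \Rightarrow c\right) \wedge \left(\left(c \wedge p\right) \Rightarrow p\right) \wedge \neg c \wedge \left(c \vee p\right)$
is never true.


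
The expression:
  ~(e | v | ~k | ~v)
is never true.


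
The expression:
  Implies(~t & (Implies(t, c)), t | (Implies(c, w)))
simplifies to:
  t | w | ~c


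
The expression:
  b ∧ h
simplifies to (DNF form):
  b ∧ h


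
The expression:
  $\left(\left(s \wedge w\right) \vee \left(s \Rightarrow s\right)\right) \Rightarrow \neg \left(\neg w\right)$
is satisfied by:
  {w: True}


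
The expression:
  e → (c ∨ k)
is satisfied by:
  {k: True, c: True, e: False}
  {k: True, e: False, c: False}
  {c: True, e: False, k: False}
  {c: False, e: False, k: False}
  {k: True, c: True, e: True}
  {k: True, e: True, c: False}
  {c: True, e: True, k: False}


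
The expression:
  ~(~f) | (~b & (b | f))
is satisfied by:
  {f: True}


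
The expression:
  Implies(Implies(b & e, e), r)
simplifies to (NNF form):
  r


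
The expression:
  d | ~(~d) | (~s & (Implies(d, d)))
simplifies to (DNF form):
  d | ~s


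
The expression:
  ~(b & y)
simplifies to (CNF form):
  ~b | ~y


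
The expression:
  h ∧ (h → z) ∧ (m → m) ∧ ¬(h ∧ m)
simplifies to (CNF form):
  h ∧ z ∧ ¬m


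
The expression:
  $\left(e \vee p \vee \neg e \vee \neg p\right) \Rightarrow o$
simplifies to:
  $o$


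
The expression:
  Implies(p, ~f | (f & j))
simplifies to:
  j | ~f | ~p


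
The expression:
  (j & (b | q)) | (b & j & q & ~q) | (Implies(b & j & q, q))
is always true.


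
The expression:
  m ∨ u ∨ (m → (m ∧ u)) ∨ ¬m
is always true.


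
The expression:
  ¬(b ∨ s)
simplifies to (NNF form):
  ¬b ∧ ¬s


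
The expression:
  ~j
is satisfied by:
  {j: False}


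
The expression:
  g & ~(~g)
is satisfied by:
  {g: True}


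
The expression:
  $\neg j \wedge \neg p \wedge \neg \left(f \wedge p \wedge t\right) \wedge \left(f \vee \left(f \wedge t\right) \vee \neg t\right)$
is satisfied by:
  {f: True, p: False, j: False, t: False}
  {f: False, p: False, j: False, t: False}
  {t: True, f: True, p: False, j: False}


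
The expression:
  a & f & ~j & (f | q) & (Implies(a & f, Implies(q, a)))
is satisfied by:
  {a: True, f: True, j: False}


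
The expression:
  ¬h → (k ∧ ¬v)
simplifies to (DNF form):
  h ∨ (k ∧ ¬v)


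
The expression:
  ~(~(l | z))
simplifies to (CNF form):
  l | z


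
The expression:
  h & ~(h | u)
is never true.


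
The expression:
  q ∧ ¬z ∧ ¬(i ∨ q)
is never true.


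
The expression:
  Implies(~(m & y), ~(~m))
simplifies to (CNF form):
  m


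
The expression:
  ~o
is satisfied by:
  {o: False}


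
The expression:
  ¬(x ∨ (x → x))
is never true.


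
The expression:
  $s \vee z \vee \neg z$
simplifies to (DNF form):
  $\text{True}$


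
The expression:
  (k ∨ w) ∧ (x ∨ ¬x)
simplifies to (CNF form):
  k ∨ w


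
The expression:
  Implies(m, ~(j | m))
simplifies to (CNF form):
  ~m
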